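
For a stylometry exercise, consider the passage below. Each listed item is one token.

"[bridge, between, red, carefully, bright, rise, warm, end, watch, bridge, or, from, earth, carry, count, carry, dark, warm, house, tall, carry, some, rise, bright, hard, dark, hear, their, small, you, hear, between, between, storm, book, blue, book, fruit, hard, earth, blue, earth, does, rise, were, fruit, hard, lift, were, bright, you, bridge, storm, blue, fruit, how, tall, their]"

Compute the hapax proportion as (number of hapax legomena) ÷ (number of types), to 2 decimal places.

Frequencies: bridge:3, between:3, bright:3, rise:3, earth:3, carry:3, hard:3, blue:3, fruit:3, warm:2, dark:2, tall:2, hear:2, their:2, you:2, storm:2, book:2, were:2, red:1, carefully:1, … (11 more, each freq 1)
Hapax count = 13; type count = 31.
Ratio = 13 / 31 = 0.42

0.42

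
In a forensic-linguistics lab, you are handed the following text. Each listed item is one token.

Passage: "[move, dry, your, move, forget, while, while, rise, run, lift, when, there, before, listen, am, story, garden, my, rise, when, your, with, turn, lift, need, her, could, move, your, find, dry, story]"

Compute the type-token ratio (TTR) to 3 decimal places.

0.688

N = 32 tokens, V = 22 types.
TTR = V / N = 22 / 32 = 0.688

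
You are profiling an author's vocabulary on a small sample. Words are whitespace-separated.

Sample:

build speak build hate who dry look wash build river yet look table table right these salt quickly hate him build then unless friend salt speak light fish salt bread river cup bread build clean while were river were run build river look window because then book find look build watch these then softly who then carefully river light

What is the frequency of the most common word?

7

Frequencies: build:7, river:5, look:4, then:4, salt:3, speak:2, hate:2, who:2, table:2, these:2, light:2, bread:2, were:2, dry:1, wash:1, yet:1, right:1, quickly:1, him:1, unless:1, … (13 more, each freq 1)
Most common: 'build' with frequency 7.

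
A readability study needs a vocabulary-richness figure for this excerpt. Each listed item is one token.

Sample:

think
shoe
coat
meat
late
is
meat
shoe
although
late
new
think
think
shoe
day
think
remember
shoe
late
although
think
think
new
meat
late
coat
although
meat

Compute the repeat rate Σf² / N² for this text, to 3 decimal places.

Frequencies: think:6, shoe:4, meat:4, late:4, although:3, coat:2, new:2, is:1, day:1, remember:1
Σf² = 104; N² = 784
Repeat rate = 104 / 784 = 0.133

0.133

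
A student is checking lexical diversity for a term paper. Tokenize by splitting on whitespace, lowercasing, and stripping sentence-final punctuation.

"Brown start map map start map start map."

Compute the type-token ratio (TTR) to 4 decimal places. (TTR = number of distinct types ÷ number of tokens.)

N = 8 tokens, V = 3 types.
TTR = V / N = 3 / 8 = 0.3750

0.3750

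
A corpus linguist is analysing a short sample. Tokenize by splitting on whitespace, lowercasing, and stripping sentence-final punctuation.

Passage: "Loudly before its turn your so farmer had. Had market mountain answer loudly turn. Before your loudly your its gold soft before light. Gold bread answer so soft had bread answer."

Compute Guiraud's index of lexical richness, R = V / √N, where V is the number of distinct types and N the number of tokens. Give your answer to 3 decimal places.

N = 31, V = 15.
√N = 5.567764
R = 15 / 5.567764 = 2.694

2.694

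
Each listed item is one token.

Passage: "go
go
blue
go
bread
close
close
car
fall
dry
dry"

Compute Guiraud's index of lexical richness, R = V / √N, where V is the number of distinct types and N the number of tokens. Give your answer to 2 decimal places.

2.11

N = 11, V = 7.
√N = 3.316625
R = 7 / 3.316625 = 2.11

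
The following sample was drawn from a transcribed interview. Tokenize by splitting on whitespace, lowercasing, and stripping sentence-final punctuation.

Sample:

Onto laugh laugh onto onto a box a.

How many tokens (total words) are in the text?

Tokens: onto, laugh, laugh, onto, onto, a, box, a
N = 8

8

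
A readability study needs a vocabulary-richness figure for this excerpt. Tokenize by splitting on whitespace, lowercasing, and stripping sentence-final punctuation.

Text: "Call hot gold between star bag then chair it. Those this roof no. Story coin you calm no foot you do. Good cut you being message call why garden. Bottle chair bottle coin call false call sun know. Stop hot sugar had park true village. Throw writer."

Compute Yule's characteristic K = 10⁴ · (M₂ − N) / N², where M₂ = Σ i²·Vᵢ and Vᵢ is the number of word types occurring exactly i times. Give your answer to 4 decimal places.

126.7542

Frequencies: call:4, you:3, hot:2, chair:2, no:2, coin:2, bottle:2, gold:1, between:1, star:1, bag:1, then:1, it:1, those:1, this:1, roof:1, story:1, calm:1, foot:1, do:1, … (17 more, each freq 1)
N = 47. Frequency spectrum: V_1=30, V_2=5, V_3=1, V_4=1
M₂ = 1²·30 + 2²·5 + 3²·1 + 4²·1 = 75
K = 10000 × (75 − 47) / 47² = 126.7542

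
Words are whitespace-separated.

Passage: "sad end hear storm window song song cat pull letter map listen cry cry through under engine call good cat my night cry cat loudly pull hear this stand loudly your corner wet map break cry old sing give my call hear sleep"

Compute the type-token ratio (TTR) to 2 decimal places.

0.70

N = 43 tokens, V = 30 types.
TTR = V / N = 30 / 43 = 0.70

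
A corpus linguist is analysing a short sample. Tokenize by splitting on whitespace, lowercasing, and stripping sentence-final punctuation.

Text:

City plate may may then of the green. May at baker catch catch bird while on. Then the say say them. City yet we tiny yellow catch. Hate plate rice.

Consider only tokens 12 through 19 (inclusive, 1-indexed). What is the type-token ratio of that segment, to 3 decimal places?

Segment tokens 12–19: catch, catch, bird, while, on, then, the, say
Segment N = 8, segment V = 7.
TTR = 7 / 8 = 0.875

0.875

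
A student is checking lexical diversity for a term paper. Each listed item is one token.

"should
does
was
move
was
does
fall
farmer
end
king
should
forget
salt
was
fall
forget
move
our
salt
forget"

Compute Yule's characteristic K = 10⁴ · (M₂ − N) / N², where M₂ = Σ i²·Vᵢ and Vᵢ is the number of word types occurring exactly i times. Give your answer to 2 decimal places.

Frequencies: was:3, forget:3, should:2, does:2, move:2, fall:2, salt:2, farmer:1, end:1, king:1, our:1
N = 20. Frequency spectrum: V_1=4, V_2=5, V_3=2
M₂ = 1²·4 + 2²·5 + 3²·2 = 42
K = 10000 × (42 − 20) / 20² = 550.00

550.00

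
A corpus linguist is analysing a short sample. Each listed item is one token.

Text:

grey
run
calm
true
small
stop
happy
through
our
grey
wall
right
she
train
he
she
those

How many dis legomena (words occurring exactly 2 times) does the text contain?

2

Frequencies: grey:2, she:2, run:1, calm:1, true:1, small:1, stop:1, happy:1, through:1, our:1, wall:1, right:1, train:1, he:1, those:1
Words with frequency 2: grey, she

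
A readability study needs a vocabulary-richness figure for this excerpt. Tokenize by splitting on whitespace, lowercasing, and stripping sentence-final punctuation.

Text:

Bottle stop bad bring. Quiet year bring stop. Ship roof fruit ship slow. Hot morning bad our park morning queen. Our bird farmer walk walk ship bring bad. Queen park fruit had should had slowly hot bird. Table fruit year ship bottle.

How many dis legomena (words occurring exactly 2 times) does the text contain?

Frequencies: ship:4, bad:3, bring:3, fruit:3, bottle:2, stop:2, year:2, hot:2, morning:2, our:2, park:2, queen:2, bird:2, walk:2, had:2, quiet:1, roof:1, slow:1, farmer:1, should:1, … (2 more, each freq 1)
Words with frequency 2: bird, bottle, had, hot, morning, our, park, queen, stop, walk, year

11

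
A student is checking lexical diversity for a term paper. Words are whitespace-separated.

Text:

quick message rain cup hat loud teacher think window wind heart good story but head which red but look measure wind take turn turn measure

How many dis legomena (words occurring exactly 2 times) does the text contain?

Frequencies: wind:2, but:2, measure:2, turn:2, quick:1, message:1, rain:1, cup:1, hat:1, loud:1, teacher:1, think:1, window:1, heart:1, good:1, story:1, head:1, which:1, red:1, look:1, … (1 more, each freq 1)
Words with frequency 2: but, measure, turn, wind

4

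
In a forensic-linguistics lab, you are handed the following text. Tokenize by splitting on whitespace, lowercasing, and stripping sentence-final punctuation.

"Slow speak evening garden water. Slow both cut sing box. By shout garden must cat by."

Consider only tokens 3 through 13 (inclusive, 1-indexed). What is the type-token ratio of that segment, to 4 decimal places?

0.9091

Segment tokens 3–13: evening, garden, water, slow, both, cut, sing, box, by, shout, garden
Segment N = 11, segment V = 10.
TTR = 10 / 11 = 0.9091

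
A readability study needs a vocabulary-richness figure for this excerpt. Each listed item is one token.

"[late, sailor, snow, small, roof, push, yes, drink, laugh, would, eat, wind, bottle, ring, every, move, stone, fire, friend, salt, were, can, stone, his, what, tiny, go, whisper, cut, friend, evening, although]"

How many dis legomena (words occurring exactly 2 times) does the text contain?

2

Frequencies: stone:2, friend:2, late:1, sailor:1, snow:1, small:1, roof:1, push:1, yes:1, drink:1, laugh:1, would:1, eat:1, wind:1, bottle:1, ring:1, every:1, move:1, fire:1, salt:1, … (10 more, each freq 1)
Words with frequency 2: friend, stone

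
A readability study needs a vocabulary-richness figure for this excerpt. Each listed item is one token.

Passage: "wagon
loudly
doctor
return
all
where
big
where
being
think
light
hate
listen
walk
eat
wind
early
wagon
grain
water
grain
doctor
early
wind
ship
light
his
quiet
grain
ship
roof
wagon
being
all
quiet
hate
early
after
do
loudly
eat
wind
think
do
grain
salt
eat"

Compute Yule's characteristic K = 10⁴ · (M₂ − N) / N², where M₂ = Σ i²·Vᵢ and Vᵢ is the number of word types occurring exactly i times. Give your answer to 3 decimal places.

Frequencies: grain:4, wagon:3, eat:3, wind:3, early:3, loudly:2, doctor:2, all:2, where:2, being:2, think:2, light:2, hate:2, ship:2, quiet:2, do:2, return:1, big:1, listen:1, walk:1, … (5 more, each freq 1)
N = 47. Frequency spectrum: V_1=9, V_2=11, V_3=4, V_4=1
M₂ = 1²·9 + 2²·11 + 3²·4 + 4²·1 = 105
K = 10000 × (105 − 47) / 47² = 262.562

262.562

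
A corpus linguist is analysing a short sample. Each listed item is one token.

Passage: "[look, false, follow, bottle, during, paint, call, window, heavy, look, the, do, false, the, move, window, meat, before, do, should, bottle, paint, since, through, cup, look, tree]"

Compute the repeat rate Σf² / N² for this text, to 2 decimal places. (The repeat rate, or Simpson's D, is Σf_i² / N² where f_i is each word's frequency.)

0.06

Frequencies: look:3, false:2, bottle:2, paint:2, window:2, the:2, do:2, follow:1, during:1, call:1, heavy:1, move:1, meat:1, before:1, should:1, since:1, through:1, cup:1, tree:1
Σf² = 45; N² = 729
Repeat rate = 45 / 729 = 0.06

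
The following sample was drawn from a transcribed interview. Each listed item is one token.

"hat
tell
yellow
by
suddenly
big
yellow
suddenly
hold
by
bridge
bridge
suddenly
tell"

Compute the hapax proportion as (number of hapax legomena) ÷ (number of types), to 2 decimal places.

0.38

Frequencies: suddenly:3, tell:2, yellow:2, by:2, bridge:2, hat:1, big:1, hold:1
Hapax count = 3; type count = 8.
Ratio = 3 / 8 = 0.38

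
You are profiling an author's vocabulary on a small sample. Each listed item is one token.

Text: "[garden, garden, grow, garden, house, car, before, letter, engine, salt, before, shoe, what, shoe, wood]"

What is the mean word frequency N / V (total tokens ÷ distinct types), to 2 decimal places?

1.36

N = 15 tokens, V = 11 types.
Mean frequency = N / V = 15 / 11 = 1.36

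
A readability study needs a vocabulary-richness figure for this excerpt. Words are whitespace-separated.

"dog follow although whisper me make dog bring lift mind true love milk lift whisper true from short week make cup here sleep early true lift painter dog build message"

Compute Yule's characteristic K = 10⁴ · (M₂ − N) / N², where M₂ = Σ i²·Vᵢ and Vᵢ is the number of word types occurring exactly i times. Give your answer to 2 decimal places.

Frequencies: dog:3, lift:3, true:3, whisper:2, make:2, follow:1, although:1, me:1, bring:1, mind:1, love:1, milk:1, from:1, short:1, week:1, cup:1, here:1, sleep:1, early:1, painter:1, … (2 more, each freq 1)
N = 30. Frequency spectrum: V_1=17, V_2=2, V_3=3
M₂ = 1²·17 + 2²·2 + 3²·3 = 52
K = 10000 × (52 − 30) / 30² = 244.44

244.44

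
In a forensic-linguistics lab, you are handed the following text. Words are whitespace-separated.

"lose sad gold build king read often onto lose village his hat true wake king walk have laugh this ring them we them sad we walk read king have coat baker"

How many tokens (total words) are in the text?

31

Tokens: lose, sad, gold, build, king, read, often, onto, lose, village, his, hat, true, wake, king, walk, have, laugh, this, ring, them, we, them, sad, we, walk, read, king, have, coat, baker
N = 31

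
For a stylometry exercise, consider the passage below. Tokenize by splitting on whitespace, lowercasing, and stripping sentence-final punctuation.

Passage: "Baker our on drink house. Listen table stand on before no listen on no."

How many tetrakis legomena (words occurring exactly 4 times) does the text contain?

0

Frequencies: on:3, listen:2, no:2, baker:1, our:1, drink:1, house:1, table:1, stand:1, before:1
Words with frequency 4: (none)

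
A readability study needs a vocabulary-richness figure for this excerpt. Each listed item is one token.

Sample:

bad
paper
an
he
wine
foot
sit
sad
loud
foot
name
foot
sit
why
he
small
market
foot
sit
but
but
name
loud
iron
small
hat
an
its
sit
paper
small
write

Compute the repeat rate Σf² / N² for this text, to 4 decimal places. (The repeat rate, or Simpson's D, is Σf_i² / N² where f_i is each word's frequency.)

0.0723

Frequencies: foot:4, sit:4, small:3, paper:2, an:2, he:2, loud:2, name:2, but:2, bad:1, wine:1, sad:1, why:1, market:1, iron:1, hat:1, its:1, write:1
Σf² = 74; N² = 1024
Repeat rate = 74 / 1024 = 0.0723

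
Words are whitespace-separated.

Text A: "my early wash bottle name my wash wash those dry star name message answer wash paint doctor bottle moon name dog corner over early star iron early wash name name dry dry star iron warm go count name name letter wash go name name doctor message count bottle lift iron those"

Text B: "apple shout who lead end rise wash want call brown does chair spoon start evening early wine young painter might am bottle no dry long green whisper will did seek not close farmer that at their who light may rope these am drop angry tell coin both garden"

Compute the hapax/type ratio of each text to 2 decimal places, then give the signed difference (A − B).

A: hapax=9, V=22, ratio=0.41
B: hapax=44, V=46, ratio=0.96
Difference = 0.41 − 0.96 = -0.55

-0.55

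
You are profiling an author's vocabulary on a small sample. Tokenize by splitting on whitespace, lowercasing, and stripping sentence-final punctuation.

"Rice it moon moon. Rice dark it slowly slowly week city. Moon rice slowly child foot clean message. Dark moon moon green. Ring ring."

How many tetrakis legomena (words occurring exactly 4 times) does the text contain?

0

Frequencies: moon:5, rice:3, slowly:3, it:2, dark:2, ring:2, week:1, city:1, child:1, foot:1, clean:1, message:1, green:1
Words with frequency 4: (none)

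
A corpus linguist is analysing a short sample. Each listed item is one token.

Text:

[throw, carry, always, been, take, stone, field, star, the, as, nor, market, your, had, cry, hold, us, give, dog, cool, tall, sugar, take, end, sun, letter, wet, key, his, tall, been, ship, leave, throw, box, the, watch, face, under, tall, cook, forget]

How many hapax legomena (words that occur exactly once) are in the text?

31

Frequencies: tall:3, throw:2, been:2, take:2, the:2, carry:1, always:1, stone:1, field:1, star:1, as:1, nor:1, market:1, your:1, had:1, cry:1, hold:1, us:1, give:1, dog:1, … (16 more, each freq 1)
Hapax (freq=1): always, as, box, carry, cook, cool, cry, dog, end, face, field, forget, give, had, his, hold, key, leave, letter, market, nor, ship, star, stone, sugar, sun, under, us, watch, wet, your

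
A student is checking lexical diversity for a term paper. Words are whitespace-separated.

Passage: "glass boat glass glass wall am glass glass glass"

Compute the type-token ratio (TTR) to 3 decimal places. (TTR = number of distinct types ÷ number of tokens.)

0.444

N = 9 tokens, V = 4 types.
TTR = V / N = 4 / 9 = 0.444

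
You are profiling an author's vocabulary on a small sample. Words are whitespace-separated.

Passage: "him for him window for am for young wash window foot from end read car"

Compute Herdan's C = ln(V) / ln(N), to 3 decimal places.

0.885

N = 15, V = 11.
ln(V) = 2.397895, ln(N) = 2.708050
C = 2.397895 / 2.708050 = 0.885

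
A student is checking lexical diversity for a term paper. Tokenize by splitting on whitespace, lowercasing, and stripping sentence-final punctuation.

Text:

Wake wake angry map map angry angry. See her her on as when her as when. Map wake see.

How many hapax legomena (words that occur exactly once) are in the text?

1

Frequencies: wake:3, angry:3, map:3, her:3, see:2, as:2, when:2, on:1
Hapax (freq=1): on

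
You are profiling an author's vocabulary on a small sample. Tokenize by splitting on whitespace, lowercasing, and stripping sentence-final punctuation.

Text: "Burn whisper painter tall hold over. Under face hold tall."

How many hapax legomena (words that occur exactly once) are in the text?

6

Frequencies: tall:2, hold:2, burn:1, whisper:1, painter:1, over:1, under:1, face:1
Hapax (freq=1): burn, face, over, painter, under, whisper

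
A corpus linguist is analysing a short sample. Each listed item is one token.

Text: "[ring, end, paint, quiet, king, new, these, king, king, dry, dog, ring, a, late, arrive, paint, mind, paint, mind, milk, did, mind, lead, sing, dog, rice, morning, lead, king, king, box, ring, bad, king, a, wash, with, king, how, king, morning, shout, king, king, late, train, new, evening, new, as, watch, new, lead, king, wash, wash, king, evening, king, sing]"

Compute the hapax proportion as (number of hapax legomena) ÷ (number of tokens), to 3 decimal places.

Frequencies: king:13, new:4, ring:3, paint:3, mind:3, lead:3, wash:3, dog:2, a:2, late:2, sing:2, morning:2, evening:2, end:1, quiet:1, these:1, dry:1, arrive:1, milk:1, did:1, … (9 more, each freq 1)
Hapax count = 16; token count = 60.
Ratio = 16 / 60 = 0.267

0.267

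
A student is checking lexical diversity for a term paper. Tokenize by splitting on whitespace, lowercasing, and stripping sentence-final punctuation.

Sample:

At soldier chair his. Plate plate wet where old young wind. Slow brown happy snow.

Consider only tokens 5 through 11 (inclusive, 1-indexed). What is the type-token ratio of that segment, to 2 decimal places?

Segment tokens 5–11: plate, plate, wet, where, old, young, wind
Segment N = 7, segment V = 6.
TTR = 6 / 7 = 0.86

0.86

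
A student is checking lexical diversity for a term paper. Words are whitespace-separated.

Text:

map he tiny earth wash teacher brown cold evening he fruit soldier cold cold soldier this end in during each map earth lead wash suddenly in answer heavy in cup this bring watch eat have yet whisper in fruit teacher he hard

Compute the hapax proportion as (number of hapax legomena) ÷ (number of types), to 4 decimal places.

Frequencies: in:4, he:3, cold:3, map:2, earth:2, wash:2, teacher:2, fruit:2, soldier:2, this:2, tiny:1, brown:1, evening:1, end:1, during:1, each:1, lead:1, suddenly:1, answer:1, heavy:1, … (8 more, each freq 1)
Hapax count = 18; type count = 28.
Ratio = 18 / 28 = 0.6429

0.6429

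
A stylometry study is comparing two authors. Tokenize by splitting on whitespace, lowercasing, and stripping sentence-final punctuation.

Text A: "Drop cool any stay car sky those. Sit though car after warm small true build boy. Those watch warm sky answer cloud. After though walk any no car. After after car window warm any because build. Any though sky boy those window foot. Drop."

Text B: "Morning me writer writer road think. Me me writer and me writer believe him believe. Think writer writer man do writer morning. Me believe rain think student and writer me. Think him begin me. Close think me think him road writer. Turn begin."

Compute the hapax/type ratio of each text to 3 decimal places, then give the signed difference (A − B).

0.122

A: hapax=12, V=23, ratio=0.522
B: hapax=6, V=15, ratio=0.400
Difference = 0.522 − 0.400 = 0.122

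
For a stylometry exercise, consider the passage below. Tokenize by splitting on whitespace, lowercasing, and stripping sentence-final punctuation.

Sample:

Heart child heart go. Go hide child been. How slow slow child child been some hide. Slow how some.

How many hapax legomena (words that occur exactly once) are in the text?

0

Frequencies: child:4, slow:3, heart:2, go:2, hide:2, been:2, how:2, some:2
Hapax (freq=1): (none)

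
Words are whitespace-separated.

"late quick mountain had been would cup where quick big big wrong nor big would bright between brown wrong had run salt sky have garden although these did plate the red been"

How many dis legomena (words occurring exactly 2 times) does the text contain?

5

Frequencies: big:3, quick:2, had:2, been:2, would:2, wrong:2, late:1, mountain:1, cup:1, where:1, nor:1, bright:1, between:1, brown:1, run:1, salt:1, sky:1, have:1, garden:1, although:1, … (5 more, each freq 1)
Words with frequency 2: been, had, quick, would, wrong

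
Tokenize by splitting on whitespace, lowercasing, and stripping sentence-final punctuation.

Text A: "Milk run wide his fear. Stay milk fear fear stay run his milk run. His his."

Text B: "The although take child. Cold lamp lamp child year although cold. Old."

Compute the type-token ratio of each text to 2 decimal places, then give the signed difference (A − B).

TTR(A) = 6/16 = 0.38
TTR(B) = 8/12 = 0.67
Difference = 0.38 − 0.67 = -0.29

-0.29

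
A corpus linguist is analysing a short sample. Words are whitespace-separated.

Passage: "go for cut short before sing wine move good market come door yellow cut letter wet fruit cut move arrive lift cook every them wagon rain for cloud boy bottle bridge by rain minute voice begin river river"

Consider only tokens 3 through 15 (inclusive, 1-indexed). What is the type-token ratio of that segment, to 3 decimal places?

0.923

Segment tokens 3–15: cut, short, before, sing, wine, move, good, market, come, door, yellow, cut, letter
Segment N = 13, segment V = 12.
TTR = 12 / 13 = 0.923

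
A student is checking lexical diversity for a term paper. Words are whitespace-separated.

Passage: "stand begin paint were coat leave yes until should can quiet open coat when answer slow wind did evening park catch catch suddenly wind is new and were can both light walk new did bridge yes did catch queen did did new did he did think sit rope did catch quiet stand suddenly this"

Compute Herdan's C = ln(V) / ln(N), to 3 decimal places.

0.884

N = 54, V = 34.
ln(V) = 3.526361, ln(N) = 3.988984
C = 3.526361 / 3.988984 = 0.884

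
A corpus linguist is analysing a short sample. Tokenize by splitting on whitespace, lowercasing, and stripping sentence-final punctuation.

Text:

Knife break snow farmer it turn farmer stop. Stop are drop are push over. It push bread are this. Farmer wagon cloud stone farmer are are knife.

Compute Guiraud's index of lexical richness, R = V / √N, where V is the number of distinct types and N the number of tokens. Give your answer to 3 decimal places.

N = 27, V = 16.
√N = 5.196152
R = 16 / 5.196152 = 3.079

3.079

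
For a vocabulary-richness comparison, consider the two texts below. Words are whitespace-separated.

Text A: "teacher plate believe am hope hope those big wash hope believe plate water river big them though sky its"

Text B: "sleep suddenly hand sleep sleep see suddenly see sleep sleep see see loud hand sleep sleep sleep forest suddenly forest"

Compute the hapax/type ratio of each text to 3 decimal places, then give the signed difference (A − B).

A: hapax=10, V=14, ratio=0.714
B: hapax=1, V=6, ratio=0.167
Difference = 0.714 − 0.167 = 0.547

0.547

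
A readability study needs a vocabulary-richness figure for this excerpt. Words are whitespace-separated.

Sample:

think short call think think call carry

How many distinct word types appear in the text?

4

Distinct types: {call, carry, short, think}
V = 4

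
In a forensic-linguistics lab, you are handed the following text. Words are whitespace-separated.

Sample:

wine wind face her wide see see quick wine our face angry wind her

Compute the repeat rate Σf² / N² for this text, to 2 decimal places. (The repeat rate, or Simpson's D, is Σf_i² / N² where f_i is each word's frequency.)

Frequencies: wine:2, wind:2, face:2, her:2, see:2, wide:1, quick:1, our:1, angry:1
Σf² = 24; N² = 196
Repeat rate = 24 / 196 = 0.12

0.12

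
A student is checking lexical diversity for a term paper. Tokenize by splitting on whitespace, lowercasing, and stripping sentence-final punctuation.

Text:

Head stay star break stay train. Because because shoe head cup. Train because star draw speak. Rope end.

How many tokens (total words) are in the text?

18

Tokens: head, stay, star, break, stay, train, because, because, shoe, head, cup, train, because, star, draw, speak, rope, end
N = 18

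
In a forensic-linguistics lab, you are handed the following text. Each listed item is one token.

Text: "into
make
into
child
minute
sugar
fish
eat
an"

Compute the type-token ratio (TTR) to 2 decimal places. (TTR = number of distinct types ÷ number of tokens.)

0.89

N = 9 tokens, V = 8 types.
TTR = V / N = 8 / 9 = 0.89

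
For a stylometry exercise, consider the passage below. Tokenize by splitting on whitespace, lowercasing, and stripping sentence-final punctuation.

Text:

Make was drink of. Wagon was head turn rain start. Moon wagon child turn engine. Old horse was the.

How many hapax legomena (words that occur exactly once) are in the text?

12

Frequencies: was:3, wagon:2, turn:2, make:1, drink:1, of:1, head:1, rain:1, start:1, moon:1, child:1, engine:1, old:1, horse:1, the:1
Hapax (freq=1): child, drink, engine, head, horse, make, moon, of, old, rain, start, the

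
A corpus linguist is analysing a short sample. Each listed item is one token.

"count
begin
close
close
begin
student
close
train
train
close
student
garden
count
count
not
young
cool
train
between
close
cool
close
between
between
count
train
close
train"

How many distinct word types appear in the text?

Distinct types: {begin, between, close, cool, count, garden, not, student, train, young}
V = 10

10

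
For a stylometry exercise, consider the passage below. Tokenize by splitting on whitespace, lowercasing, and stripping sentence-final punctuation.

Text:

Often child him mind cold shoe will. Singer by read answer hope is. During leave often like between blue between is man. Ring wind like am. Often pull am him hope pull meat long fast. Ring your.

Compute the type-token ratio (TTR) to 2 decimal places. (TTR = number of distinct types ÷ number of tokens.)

0.73

N = 37 tokens, V = 27 types.
TTR = V / N = 27 / 37 = 0.73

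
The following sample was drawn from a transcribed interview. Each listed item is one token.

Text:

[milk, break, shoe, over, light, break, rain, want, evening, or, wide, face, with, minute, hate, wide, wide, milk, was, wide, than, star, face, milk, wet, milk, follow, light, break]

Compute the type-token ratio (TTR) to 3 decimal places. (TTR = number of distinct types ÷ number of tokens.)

0.655

N = 29 tokens, V = 19 types.
TTR = V / N = 19 / 29 = 0.655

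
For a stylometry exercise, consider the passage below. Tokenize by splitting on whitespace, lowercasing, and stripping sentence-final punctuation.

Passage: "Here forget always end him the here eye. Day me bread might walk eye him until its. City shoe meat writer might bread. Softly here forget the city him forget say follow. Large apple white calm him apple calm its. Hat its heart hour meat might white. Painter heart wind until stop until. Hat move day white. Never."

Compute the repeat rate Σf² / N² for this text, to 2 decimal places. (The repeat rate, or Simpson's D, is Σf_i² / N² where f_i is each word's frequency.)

0.04

Frequencies: him:4, here:3, forget:3, might:3, until:3, its:3, white:3, the:2, eye:2, day:2, bread:2, city:2, meat:2, apple:2, calm:2, hat:2, heart:2, always:1, end:1, me:1, … (13 more, each freq 1)
Σf² = 126; N² = 3364
Repeat rate = 126 / 3364 = 0.04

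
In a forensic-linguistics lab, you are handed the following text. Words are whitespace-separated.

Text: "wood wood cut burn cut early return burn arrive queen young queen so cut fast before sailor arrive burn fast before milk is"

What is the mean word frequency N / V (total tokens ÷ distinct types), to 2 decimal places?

N = 23 tokens, V = 14 types.
Mean frequency = N / V = 23 / 14 = 1.64

1.64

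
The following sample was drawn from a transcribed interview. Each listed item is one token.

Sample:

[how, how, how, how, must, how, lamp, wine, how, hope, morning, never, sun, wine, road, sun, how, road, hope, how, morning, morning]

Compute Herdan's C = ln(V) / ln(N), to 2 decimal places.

0.71

N = 22, V = 9.
ln(V) = 2.197225, ln(N) = 3.091042
C = 2.197225 / 3.091042 = 0.71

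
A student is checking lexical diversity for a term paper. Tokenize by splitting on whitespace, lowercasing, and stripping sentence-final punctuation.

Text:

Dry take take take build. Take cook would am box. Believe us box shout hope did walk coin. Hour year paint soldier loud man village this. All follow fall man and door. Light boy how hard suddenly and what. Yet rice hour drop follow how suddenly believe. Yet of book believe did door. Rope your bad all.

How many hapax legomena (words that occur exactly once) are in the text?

Frequencies: take:4, believe:3, box:2, did:2, hour:2, man:2, all:2, follow:2, and:2, door:2, how:2, suddenly:2, yet:2, dry:1, build:1, cook:1, would:1, am:1, us:1, shout:1, … (21 more, each freq 1)
Hapax (freq=1): am, bad, book, boy, build, coin, cook, drop, dry, fall, hard, hope, light, loud, of, paint, rice, rope, shout, soldier, this, us, village, walk, what, would, year, your

28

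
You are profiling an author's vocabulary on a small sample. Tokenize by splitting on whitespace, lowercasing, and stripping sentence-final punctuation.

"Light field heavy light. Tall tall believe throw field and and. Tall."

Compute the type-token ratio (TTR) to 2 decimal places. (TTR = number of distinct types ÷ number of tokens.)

N = 12 tokens, V = 7 types.
TTR = V / N = 7 / 12 = 0.58

0.58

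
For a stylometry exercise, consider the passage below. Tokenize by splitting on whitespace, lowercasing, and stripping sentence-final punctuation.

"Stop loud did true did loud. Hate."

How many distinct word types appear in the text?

Distinct types: {did, hate, loud, stop, true}
V = 5

5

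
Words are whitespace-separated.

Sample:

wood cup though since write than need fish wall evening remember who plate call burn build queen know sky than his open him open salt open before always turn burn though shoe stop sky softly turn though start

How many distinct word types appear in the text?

30

Distinct types: {always, before, build, burn, call, cup, evening, fish, him, his, know, need, open, plate, queen, remember, salt, shoe, since, sky, softly, start, stop, than, though, turn, wall, who, wood, write}
V = 30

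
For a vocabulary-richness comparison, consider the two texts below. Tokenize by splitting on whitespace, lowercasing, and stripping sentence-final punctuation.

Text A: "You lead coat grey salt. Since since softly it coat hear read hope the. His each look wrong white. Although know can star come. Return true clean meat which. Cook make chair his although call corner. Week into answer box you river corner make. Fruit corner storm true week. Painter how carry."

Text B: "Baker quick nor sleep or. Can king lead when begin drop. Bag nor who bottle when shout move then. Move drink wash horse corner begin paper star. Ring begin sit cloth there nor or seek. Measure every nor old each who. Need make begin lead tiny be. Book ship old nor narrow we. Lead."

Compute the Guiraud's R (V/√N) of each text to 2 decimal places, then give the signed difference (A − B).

A: V=42, N=52, R=5.82
B: V=40, N=54, R=5.44
Difference = 5.82 − 5.44 = 0.38

0.38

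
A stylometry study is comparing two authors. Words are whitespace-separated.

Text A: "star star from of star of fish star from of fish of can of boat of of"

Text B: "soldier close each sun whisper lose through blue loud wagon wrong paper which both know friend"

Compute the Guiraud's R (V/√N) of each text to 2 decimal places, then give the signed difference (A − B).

A: V=6, N=17, R=1.46
B: V=16, N=16, R=4.00
Difference = 1.46 − 4.00 = -2.54

-2.54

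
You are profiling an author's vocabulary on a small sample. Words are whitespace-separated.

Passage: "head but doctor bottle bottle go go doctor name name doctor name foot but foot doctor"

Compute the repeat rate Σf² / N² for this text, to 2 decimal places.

Frequencies: doctor:4, name:3, but:2, bottle:2, go:2, foot:2, head:1
Σf² = 42; N² = 256
Repeat rate = 42 / 256 = 0.16

0.16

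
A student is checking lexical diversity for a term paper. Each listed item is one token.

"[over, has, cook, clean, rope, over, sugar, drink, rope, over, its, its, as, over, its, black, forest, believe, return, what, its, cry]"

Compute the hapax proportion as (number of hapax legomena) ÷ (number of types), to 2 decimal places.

0.80

Frequencies: over:4, its:4, rope:2, has:1, cook:1, clean:1, sugar:1, drink:1, as:1, black:1, forest:1, believe:1, return:1, what:1, cry:1
Hapax count = 12; type count = 15.
Ratio = 12 / 15 = 0.80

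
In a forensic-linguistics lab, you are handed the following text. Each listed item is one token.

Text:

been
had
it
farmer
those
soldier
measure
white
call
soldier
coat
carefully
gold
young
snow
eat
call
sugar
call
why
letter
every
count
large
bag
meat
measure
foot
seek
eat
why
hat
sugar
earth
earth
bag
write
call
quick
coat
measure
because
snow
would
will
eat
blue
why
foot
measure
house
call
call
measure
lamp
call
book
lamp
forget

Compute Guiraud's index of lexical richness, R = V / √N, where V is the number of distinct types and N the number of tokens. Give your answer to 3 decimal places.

4.817

N = 59, V = 37.
√N = 7.681146
R = 37 / 7.681146 = 4.817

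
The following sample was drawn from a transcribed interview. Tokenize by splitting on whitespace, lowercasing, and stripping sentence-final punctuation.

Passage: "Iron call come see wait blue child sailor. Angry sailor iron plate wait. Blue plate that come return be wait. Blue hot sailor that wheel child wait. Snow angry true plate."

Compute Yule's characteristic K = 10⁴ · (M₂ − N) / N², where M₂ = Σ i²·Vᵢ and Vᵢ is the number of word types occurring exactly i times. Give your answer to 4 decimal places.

416.2331

Frequencies: wait:4, blue:3, sailor:3, plate:3, iron:2, come:2, child:2, angry:2, that:2, call:1, see:1, return:1, be:1, hot:1, wheel:1, snow:1, true:1
N = 31. Frequency spectrum: V_1=8, V_2=5, V_3=3, V_4=1
M₂ = 1²·8 + 2²·5 + 3²·3 + 4²·1 = 71
K = 10000 × (71 − 31) / 31² = 416.2331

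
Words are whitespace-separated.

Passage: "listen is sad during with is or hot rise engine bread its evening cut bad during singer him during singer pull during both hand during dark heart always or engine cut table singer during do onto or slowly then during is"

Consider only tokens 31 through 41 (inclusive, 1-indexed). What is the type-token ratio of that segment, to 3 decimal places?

0.909

Segment tokens 31–41: cut, table, singer, during, do, onto, or, slowly, then, during, is
Segment N = 11, segment V = 10.
TTR = 10 / 11 = 0.909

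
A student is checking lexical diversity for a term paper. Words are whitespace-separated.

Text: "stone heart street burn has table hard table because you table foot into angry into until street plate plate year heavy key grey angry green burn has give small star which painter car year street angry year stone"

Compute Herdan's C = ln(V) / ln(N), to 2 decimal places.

N = 38, V = 25.
ln(V) = 3.218876, ln(N) = 3.637586
C = 3.218876 / 3.637586 = 0.88

0.88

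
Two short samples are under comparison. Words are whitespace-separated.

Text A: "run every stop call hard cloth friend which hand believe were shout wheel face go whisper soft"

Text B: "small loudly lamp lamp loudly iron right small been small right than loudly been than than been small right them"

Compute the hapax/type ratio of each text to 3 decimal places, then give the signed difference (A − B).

A: hapax=17, V=17, ratio=1.000
B: hapax=2, V=8, ratio=0.250
Difference = 1.000 − 0.250 = 0.750

0.750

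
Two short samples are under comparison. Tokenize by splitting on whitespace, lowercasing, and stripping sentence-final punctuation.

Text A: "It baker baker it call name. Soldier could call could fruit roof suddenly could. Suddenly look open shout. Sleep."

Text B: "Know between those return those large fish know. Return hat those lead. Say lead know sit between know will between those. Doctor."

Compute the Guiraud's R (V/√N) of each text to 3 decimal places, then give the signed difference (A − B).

0.424

A: V=13, N=19, R=2.982
B: V=12, N=22, R=2.558
Difference = 2.982 − 2.558 = 0.424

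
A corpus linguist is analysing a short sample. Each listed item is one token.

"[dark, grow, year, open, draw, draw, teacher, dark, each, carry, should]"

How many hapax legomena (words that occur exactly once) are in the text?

7

Frequencies: dark:2, draw:2, grow:1, year:1, open:1, teacher:1, each:1, carry:1, should:1
Hapax (freq=1): carry, each, grow, open, should, teacher, year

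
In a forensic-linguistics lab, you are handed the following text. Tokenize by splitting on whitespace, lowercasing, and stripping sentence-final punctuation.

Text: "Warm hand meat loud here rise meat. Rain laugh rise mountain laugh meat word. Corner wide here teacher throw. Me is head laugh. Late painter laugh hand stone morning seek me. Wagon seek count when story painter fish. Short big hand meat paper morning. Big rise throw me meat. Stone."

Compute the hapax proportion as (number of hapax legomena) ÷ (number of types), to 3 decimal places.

Frequencies: meat:5, laugh:4, hand:3, rise:3, me:3, here:2, throw:2, painter:2, stone:2, morning:2, seek:2, big:2, warm:1, loud:1, rain:1, mountain:1, word:1, corner:1, wide:1, teacher:1, … (10 more, each freq 1)
Hapax count = 18; type count = 30.
Ratio = 18 / 30 = 0.600

0.600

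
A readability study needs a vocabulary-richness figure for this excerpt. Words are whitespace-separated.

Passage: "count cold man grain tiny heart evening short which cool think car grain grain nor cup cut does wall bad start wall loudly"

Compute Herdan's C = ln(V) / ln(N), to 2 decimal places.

0.96

N = 23, V = 20.
ln(V) = 2.995732, ln(N) = 3.135494
C = 2.995732 / 3.135494 = 0.96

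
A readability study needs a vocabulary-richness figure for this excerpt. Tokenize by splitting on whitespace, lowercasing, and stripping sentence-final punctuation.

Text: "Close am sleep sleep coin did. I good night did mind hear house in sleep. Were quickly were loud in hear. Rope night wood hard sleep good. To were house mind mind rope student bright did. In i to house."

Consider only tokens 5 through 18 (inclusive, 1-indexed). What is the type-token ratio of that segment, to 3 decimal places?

0.857

Segment tokens 5–18: coin, did, i, good, night, did, mind, hear, house, in, sleep, were, quickly, were
Segment N = 14, segment V = 12.
TTR = 12 / 14 = 0.857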